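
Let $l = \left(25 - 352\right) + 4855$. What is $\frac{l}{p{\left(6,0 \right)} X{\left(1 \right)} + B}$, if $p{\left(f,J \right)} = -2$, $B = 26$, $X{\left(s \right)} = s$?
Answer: $\frac{566}{3} \approx 188.67$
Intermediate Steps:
$l = 4528$ ($l = \left(25 - 352\right) + 4855 = -327 + 4855 = 4528$)
$\frac{l}{p{\left(6,0 \right)} X{\left(1 \right)} + B} = \frac{4528}{\left(-2\right) 1 + 26} = \frac{4528}{-2 + 26} = \frac{4528}{24} = 4528 \cdot \frac{1}{24} = \frac{566}{3}$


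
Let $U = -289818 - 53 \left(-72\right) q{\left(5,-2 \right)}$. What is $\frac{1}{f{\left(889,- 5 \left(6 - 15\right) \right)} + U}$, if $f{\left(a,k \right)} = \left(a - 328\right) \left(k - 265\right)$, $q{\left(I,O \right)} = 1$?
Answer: $- \frac{1}{409422} \approx -2.4425 \cdot 10^{-6}$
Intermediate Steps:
$f{\left(a,k \right)} = \left(-328 + a\right) \left(-265 + k\right)$
$U = -286002$ ($U = -289818 - 53 \left(-72\right) 1 = -289818 - \left(-3816\right) 1 = -289818 - -3816 = -289818 + 3816 = -286002$)
$\frac{1}{f{\left(889,- 5 \left(6 - 15\right) \right)} + U} = \frac{1}{\left(86920 - 328 \left(- 5 \left(6 - 15\right)\right) - 235585 + 889 \left(- 5 \left(6 - 15\right)\right)\right) - 286002} = \frac{1}{\left(86920 - 328 \left(\left(-5\right) \left(-9\right)\right) - 235585 + 889 \left(\left(-5\right) \left(-9\right)\right)\right) - 286002} = \frac{1}{\left(86920 - 14760 - 235585 + 889 \cdot 45\right) - 286002} = \frac{1}{\left(86920 - 14760 - 235585 + 40005\right) - 286002} = \frac{1}{-123420 - 286002} = \frac{1}{-409422} = - \frac{1}{409422}$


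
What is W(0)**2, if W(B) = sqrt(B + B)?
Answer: 0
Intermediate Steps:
W(B) = sqrt(2)*sqrt(B) (W(B) = sqrt(2*B) = sqrt(2)*sqrt(B))
W(0)**2 = (sqrt(2)*sqrt(0))**2 = (sqrt(2)*0)**2 = 0**2 = 0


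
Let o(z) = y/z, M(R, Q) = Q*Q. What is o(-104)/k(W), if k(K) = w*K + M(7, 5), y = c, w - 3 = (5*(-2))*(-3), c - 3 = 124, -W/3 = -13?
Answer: -127/136448 ≈ -0.00093076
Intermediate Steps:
W = 39 (W = -3*(-13) = 39)
M(R, Q) = Q**2
c = 127 (c = 3 + 124 = 127)
w = 33 (w = 3 + (5*(-2))*(-3) = 3 - 10*(-3) = 3 + 30 = 33)
y = 127
k(K) = 25 + 33*K (k(K) = 33*K + 5**2 = 33*K + 25 = 25 + 33*K)
o(z) = 127/z
o(-104)/k(W) = (127/(-104))/(25 + 33*39) = (127*(-1/104))/(25 + 1287) = -127/104/1312 = -127/104*1/1312 = -127/136448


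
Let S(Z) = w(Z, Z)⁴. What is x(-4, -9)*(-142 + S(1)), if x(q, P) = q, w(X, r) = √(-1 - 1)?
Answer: 552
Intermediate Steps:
w(X, r) = I*√2 (w(X, r) = √(-2) = I*√2)
S(Z) = 4 (S(Z) = (I*√2)⁴ = 4)
x(-4, -9)*(-142 + S(1)) = -4*(-142 + 4) = -4*(-138) = 552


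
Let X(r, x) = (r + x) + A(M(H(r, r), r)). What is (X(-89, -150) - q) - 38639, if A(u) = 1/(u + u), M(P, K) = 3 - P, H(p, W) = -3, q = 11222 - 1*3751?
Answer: -556187/12 ≈ -46349.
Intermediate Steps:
q = 7471 (q = 11222 - 3751 = 7471)
A(u) = 1/(2*u)
X(r, x) = 1/12 + r + x (X(r, x) = (r + x) + 1/(2*(3 - 1*(-3))) = (r + x) + 1/(2*(3 + 3)) = (r + x) + (1/2)/6 = (r + x) + (1/2)*(1/6) = (r + x) + 1/12 = 1/12 + r + x)
(X(-89, -150) - q) - 38639 = ((1/12 - 89 - 150) - 1*7471) - 38639 = (-2867/12 - 7471) - 38639 = -92519/12 - 38639 = -556187/12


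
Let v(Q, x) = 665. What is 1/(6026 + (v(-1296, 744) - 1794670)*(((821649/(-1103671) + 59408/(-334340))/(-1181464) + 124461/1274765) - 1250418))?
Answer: 5557488762532504713544/12466869872312313889520702456843955 ≈ 4.4578e-13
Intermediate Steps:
1/(6026 + (v(-1296, 744) - 1794670)*(((821649/(-1103671) + 59408/(-334340))/(-1181464) + 124461/1274765) - 1250418)) = 1/(6026 + (665 - 1794670)*(((821649/(-1103671) + 59408/(-334340))/(-1181464) + 124461/1274765) - 1250418)) = 1/(6026 - 1794005*(((821649*(-1/1103671) + 59408*(-1/334340))*(-1/1181464) + 124461*(1/1274765)) - 1250418)) = 1/(6026 - 1794005*(((-821649/1103671 - 14852/83585)*(-1/1181464) + 124461/1274765) - 1250418)) = 1/(6026 - 1794005*((-85069253357/92250340535*(-1/1181464) + 124461/1274765) - 1250418)) = 1/(6026 - 1794005*((85069253357/108990456329843240 + 124461/1274765) - 1250418)) = 1/(6026 - 1794005*(2713033925715075025949/27787443812662523567720 - 1250418)) = 1/(6026 - 1794005*(-34745917204307921679426281011/27787443812662523567720)) = 1/(6026 + 12466869838822886606499829053027811/5557488762532504713544) = 1/(12466869872312313889520702456843955/5557488762532504713544) = 5557488762532504713544/12466869872312313889520702456843955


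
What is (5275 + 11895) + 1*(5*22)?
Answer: 17280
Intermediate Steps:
(5275 + 11895) + 1*(5*22) = 17170 + 1*110 = 17170 + 110 = 17280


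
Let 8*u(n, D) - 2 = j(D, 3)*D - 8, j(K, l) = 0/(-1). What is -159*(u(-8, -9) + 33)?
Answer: -20511/4 ≈ -5127.8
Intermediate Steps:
j(K, l) = 0 (j(K, l) = 0*(-1) = 0)
u(n, D) = -¾ (u(n, D) = ¼ + (0*D - 8)/8 = ¼ + (0 - 8)/8 = ¼ + (⅛)*(-8) = ¼ - 1 = -¾)
-159*(u(-8, -9) + 33) = -159*(-¾ + 33) = -159*129/4 = -1*20511/4 = -20511/4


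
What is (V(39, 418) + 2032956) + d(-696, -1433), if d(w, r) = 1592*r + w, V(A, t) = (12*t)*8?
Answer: -208948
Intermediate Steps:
V(A, t) = 96*t
d(w, r) = w + 1592*r
(V(39, 418) + 2032956) + d(-696, -1433) = (96*418 + 2032956) + (-696 + 1592*(-1433)) = (40128 + 2032956) + (-696 - 2281336) = 2073084 - 2282032 = -208948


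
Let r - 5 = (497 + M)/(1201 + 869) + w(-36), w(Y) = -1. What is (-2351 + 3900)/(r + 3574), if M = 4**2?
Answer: 356270/822997 ≈ 0.43289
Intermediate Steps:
M = 16
r = 977/230 (r = 5 + ((497 + 16)/(1201 + 869) - 1) = 5 + (513/2070 - 1) = 5 + (513*(1/2070) - 1) = 5 + (57/230 - 1) = 5 - 173/230 = 977/230 ≈ 4.2478)
(-2351 + 3900)/(r + 3574) = (-2351 + 3900)/(977/230 + 3574) = 1549/(822997/230) = 1549*(230/822997) = 356270/822997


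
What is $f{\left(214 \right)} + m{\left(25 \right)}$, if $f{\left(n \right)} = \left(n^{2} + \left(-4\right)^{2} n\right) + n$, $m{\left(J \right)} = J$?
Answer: $49459$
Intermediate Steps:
$f{\left(n \right)} = n^{2} + 17 n$ ($f{\left(n \right)} = \left(n^{2} + 16 n\right) + n = n^{2} + 17 n$)
$f{\left(214 \right)} + m{\left(25 \right)} = 214 \left(17 + 214\right) + 25 = 214 \cdot 231 + 25 = 49434 + 25 = 49459$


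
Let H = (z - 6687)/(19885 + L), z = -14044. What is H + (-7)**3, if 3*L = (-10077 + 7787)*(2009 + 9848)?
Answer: -9292793932/27092875 ≈ -343.00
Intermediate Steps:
L = -27152530/3 (L = ((-10077 + 7787)*(2009 + 9848))/3 = (-2290*11857)/3 = (1/3)*(-27152530) = -27152530/3 ≈ -9.0508e+6)
H = 62193/27092875 (H = (-14044 - 6687)/(19885 - 27152530/3) = -20731/(-27092875/3) = -20731*(-3/27092875) = 62193/27092875 ≈ 0.0022955)
H + (-7)**3 = 62193/27092875 + (-7)**3 = 62193/27092875 - 343 = -9292793932/27092875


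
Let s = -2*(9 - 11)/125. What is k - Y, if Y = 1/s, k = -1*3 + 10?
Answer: -97/4 ≈ -24.250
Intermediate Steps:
s = 4/125 (s = -2*(-2)*(1/125) = 4*(1/125) = 4/125 ≈ 0.032000)
k = 7 (k = -3 + 10 = 7)
Y = 125/4 (Y = 1/(4/125) = 125/4 ≈ 31.250)
k - Y = 7 - 1*125/4 = 7 - 125/4 = -97/4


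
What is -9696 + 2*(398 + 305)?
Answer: -8290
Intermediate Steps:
-9696 + 2*(398 + 305) = -9696 + 2*703 = -9696 + 1406 = -8290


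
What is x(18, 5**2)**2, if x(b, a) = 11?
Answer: 121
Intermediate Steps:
x(18, 5**2)**2 = 11**2 = 121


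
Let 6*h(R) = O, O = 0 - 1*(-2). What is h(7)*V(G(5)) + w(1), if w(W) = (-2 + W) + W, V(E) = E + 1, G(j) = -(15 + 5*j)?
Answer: -13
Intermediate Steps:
G(j) = -15 - 5*j (G(j) = -(15 + 5*j) = -5*(3 + j) = -15 - 5*j)
V(E) = 1 + E
O = 2 (O = 0 + 2 = 2)
h(R) = ⅓ (h(R) = (⅙)*2 = ⅓)
w(W) = -2 + 2*W
h(7)*V(G(5)) + w(1) = (1 + (-15 - 5*5))/3 + (-2 + 2*1) = (1 + (-15 - 25))/3 + (-2 + 2) = (1 - 40)/3 + 0 = (⅓)*(-39) + 0 = -13 + 0 = -13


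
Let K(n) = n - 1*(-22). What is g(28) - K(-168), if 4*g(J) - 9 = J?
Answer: 621/4 ≈ 155.25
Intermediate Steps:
g(J) = 9/4 + J/4
K(n) = 22 + n (K(n) = n + 22 = 22 + n)
g(28) - K(-168) = (9/4 + (¼)*28) - (22 - 168) = (9/4 + 7) - 1*(-146) = 37/4 + 146 = 621/4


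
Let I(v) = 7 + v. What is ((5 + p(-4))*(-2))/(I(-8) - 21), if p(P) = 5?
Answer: 10/11 ≈ 0.90909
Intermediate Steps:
((5 + p(-4))*(-2))/(I(-8) - 21) = ((5 + 5)*(-2))/((7 - 8) - 21) = (10*(-2))/(-1 - 21) = -20/(-22) = -20*(-1/22) = 10/11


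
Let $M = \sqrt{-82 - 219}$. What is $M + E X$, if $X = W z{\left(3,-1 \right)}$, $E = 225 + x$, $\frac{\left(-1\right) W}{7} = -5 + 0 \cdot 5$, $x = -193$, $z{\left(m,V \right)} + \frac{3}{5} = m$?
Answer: $2688 + i \sqrt{301} \approx 2688.0 + 17.349 i$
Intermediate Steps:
$z{\left(m,V \right)} = - \frac{3}{5} + m$
$W = 35$ ($W = - 7 \left(-5 + 0 \cdot 5\right) = - 7 \left(-5 + 0\right) = \left(-7\right) \left(-5\right) = 35$)
$M = i \sqrt{301}$ ($M = \sqrt{-301} = i \sqrt{301} \approx 17.349 i$)
$E = 32$ ($E = 225 - 193 = 32$)
$X = 84$ ($X = 35 \left(- \frac{3}{5} + 3\right) = 35 \cdot \frac{12}{5} = 84$)
$M + E X = i \sqrt{301} + 32 \cdot 84 = i \sqrt{301} + 2688 = 2688 + i \sqrt{301}$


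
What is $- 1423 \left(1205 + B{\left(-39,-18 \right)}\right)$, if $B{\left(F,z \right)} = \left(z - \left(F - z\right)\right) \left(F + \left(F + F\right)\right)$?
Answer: $-1215242$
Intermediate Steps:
$B{\left(F,z \right)} = 3 F \left(- F + 2 z\right)$ ($B{\left(F,z \right)} = \left(- F + 2 z\right) \left(F + 2 F\right) = \left(- F + 2 z\right) 3 F = 3 F \left(- F + 2 z\right)$)
$- 1423 \left(1205 + B{\left(-39,-18 \right)}\right) = - 1423 \left(1205 + 3 \left(-39\right) \left(\left(-1\right) \left(-39\right) + 2 \left(-18\right)\right)\right) = - 1423 \left(1205 + 3 \left(-39\right) \left(39 - 36\right)\right) = - 1423 \left(1205 + 3 \left(-39\right) 3\right) = - 1423 \left(1205 - 351\right) = \left(-1423\right) 854 = -1215242$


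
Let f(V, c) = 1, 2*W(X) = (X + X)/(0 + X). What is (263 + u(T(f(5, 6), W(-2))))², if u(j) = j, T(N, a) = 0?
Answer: 69169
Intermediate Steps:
W(X) = 1 (W(X) = ((X + X)/(0 + X))/2 = ((2*X)/X)/2 = (½)*2 = 1)
(263 + u(T(f(5, 6), W(-2))))² = (263 + 0)² = 263² = 69169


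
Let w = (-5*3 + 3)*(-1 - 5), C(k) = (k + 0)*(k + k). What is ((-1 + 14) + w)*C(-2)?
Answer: 680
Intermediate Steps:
C(k) = 2*k**2 (C(k) = k*(2*k) = 2*k**2)
w = 72 (w = (-15 + 3)*(-6) = -12*(-6) = 72)
((-1 + 14) + w)*C(-2) = ((-1 + 14) + 72)*(2*(-2)**2) = (13 + 72)*(2*4) = 85*8 = 680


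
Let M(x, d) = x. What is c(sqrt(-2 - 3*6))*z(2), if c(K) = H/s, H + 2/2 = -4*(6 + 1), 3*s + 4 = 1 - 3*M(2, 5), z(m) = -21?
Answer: -203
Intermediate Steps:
s = -3 (s = -4/3 + (1 - 3*2)/3 = -4/3 + (1 - 6)/3 = -4/3 + (1/3)*(-5) = -4/3 - 5/3 = -3)
H = -29 (H = -1 - 4*(6 + 1) = -1 - 4*7 = -1 - 28 = -29)
c(K) = 29/3 (c(K) = -29/(-3) = -29*(-1/3) = 29/3)
c(sqrt(-2 - 3*6))*z(2) = (29/3)*(-21) = -203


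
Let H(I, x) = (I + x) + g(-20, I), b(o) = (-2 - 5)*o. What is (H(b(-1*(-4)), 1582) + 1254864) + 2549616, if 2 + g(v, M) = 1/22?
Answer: 83732705/22 ≈ 3.8060e+6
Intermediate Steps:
g(v, M) = -43/22 (g(v, M) = -2 + 1/22 = -43/22)
b(o) = -7*o
H(I, x) = -43/22 + I + x (H(I, x) = (I + x) - 43/22 = -43/22 + I + x)
(H(b(-1*(-4)), 1582) + 1254864) + 2549616 = ((-43/22 - (-7)*(-4) + 1582) + 1254864) + 2549616 = ((-43/22 - 7*4 + 1582) + 1254864) + 2549616 = ((-43/22 - 28 + 1582) + 1254864) + 2549616 = (34145/22 + 1254864) + 2549616 = 27641153/22 + 2549616 = 83732705/22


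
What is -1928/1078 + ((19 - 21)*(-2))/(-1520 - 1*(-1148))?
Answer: -90191/50127 ≈ -1.7992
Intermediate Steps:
-1928/1078 + ((19 - 21)*(-2))/(-1520 - 1*(-1148)) = -1928*1/1078 + (-2*(-2))/(-1520 + 1148) = -964/539 + 4/(-372) = -964/539 + 4*(-1/372) = -964/539 - 1/93 = -90191/50127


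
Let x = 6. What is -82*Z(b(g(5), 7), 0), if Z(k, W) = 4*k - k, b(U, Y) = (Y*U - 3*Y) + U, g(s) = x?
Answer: -6642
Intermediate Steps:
g(s) = 6
b(U, Y) = U - 3*Y + U*Y (b(U, Y) = (U*Y - 3*Y) + U = (-3*Y + U*Y) + U = U - 3*Y + U*Y)
Z(k, W) = 3*k
-82*Z(b(g(5), 7), 0) = -246*(6 - 3*7 + 6*7) = -246*(6 - 21 + 42) = -246*27 = -82*81 = -6642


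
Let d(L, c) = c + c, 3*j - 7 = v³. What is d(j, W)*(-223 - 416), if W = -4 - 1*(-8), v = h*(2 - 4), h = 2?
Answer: -5112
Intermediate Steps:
v = -4 (v = 2*(2 - 4) = 2*(-2) = -4)
W = 4 (W = -4 + 8 = 4)
j = -19 (j = 7/3 + (⅓)*(-4)³ = 7/3 + (⅓)*(-64) = 7/3 - 64/3 = -19)
d(L, c) = 2*c
d(j, W)*(-223 - 416) = (2*4)*(-223 - 416) = 8*(-639) = -5112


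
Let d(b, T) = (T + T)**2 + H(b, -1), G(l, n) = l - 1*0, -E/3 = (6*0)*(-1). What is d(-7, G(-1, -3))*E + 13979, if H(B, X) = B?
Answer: 13979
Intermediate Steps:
E = 0 (E = -3*6*0*(-1) = -0*(-1) = -3*0 = 0)
G(l, n) = l (G(l, n) = l + 0 = l)
d(b, T) = b + 4*T**2 (d(b, T) = (T + T)**2 + b = (2*T)**2 + b = 4*T**2 + b = b + 4*T**2)
d(-7, G(-1, -3))*E + 13979 = (-7 + 4*(-1)**2)*0 + 13979 = (-7 + 4*1)*0 + 13979 = (-7 + 4)*0 + 13979 = -3*0 + 13979 = 0 + 13979 = 13979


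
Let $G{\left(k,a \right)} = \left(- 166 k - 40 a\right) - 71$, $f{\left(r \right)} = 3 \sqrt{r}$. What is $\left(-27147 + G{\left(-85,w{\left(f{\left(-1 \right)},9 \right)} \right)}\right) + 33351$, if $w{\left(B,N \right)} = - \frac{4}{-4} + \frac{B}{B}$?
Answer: $20163$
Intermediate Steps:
$w{\left(B,N \right)} = 2$ ($w{\left(B,N \right)} = \left(-4\right) \left(- \frac{1}{4}\right) + 1 = 1 + 1 = 2$)
$G{\left(k,a \right)} = -71 - 166 k - 40 a$
$\left(-27147 + G{\left(-85,w{\left(f{\left(-1 \right)},9 \right)} \right)}\right) + 33351 = \left(-27147 - -13959\right) + 33351 = \left(-27147 + 13959\right) + 33351 = -13188 + 33351 = 20163$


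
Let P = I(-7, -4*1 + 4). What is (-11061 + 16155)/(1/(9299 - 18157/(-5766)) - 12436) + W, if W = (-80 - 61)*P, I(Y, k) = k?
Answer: -136611378477/333509832755 ≈ -0.40962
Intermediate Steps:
P = 0 (P = -4*1 + 4 = -4 + 4 = 0)
W = 0 (W = (-80 - 61)*0 = -141*0 = 0)
(-11061 + 16155)/(1/(9299 - 18157/(-5766)) - 12436) + W = (-11061 + 16155)/(1/(9299 - 18157/(-5766)) - 12436) + 0 = 5094/(1/(9299 - 18157*(-1/5766)) - 12436) + 0 = 5094/(1/(9299 + 18157/5766) - 12436) + 0 = 5094/(1/(53636191/5766) - 12436) + 0 = 5094/(5766/53636191 - 12436) + 0 = 5094/(-667019665510/53636191) + 0 = 5094*(-53636191/667019665510) + 0 = -136611378477/333509832755 + 0 = -136611378477/333509832755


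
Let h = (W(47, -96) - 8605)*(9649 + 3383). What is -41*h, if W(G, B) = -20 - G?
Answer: 4633553664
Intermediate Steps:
h = -113013504 (h = ((-20 - 1*47) - 8605)*(9649 + 3383) = ((-20 - 47) - 8605)*13032 = (-67 - 8605)*13032 = -8672*13032 = -113013504)
-41*h = -41*(-113013504) = 4633553664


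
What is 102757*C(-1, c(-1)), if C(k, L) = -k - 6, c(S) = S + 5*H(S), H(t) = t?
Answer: -513785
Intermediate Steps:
c(S) = 6*S (c(S) = S + 5*S = 6*S)
C(k, L) = -6 - k
102757*C(-1, c(-1)) = 102757*(-6 - 1*(-1)) = 102757*(-6 + 1) = 102757*(-5) = -513785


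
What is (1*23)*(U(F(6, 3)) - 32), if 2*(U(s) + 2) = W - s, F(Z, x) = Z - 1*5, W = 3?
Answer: -759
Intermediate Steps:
F(Z, x) = -5 + Z (F(Z, x) = Z - 5 = -5 + Z)
U(s) = -½ - s/2 (U(s) = -2 + (3 - s)/2 = -2 + (3/2 - s/2) = -½ - s/2)
(1*23)*(U(F(6, 3)) - 32) = (1*23)*((-½ - (-5 + 6)/2) - 32) = 23*((-½ - ½*1) - 32) = 23*((-½ - ½) - 32) = 23*(-1 - 32) = 23*(-33) = -759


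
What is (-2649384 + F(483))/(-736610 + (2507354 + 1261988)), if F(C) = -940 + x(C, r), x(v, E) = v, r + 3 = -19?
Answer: -155873/178396 ≈ -0.87375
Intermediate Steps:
r = -22 (r = -3 - 19 = -22)
F(C) = -940 + C
(-2649384 + F(483))/(-736610 + (2507354 + 1261988)) = (-2649384 + (-940 + 483))/(-736610 + (2507354 + 1261988)) = (-2649384 - 457)/(-736610 + 3769342) = -2649841/3032732 = -2649841*1/3032732 = -155873/178396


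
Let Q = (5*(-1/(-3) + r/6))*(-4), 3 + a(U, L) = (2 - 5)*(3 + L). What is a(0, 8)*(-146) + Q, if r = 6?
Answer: 15688/3 ≈ 5229.3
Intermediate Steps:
a(U, L) = -12 - 3*L (a(U, L) = -3 + (2 - 5)*(3 + L) = -3 - 3*(3 + L) = -3 + (-9 - 3*L) = -12 - 3*L)
Q = -80/3 (Q = (5*(-1/(-3) + 6/6))*(-4) = (5*(-1*(-1/3) + 6*(1/6)))*(-4) = (5*(1/3 + 1))*(-4) = (5*(4/3))*(-4) = (20/3)*(-4) = -80/3 ≈ -26.667)
a(0, 8)*(-146) + Q = (-12 - 3*8)*(-146) - 80/3 = (-12 - 24)*(-146) - 80/3 = -36*(-146) - 80/3 = 5256 - 80/3 = 15688/3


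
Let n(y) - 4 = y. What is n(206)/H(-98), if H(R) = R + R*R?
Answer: 15/679 ≈ 0.022091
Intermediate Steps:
H(R) = R + R²
n(y) = 4 + y
n(206)/H(-98) = (4 + 206)/((-98*(1 - 98))) = 210/((-98*(-97))) = 210/9506 = 210*(1/9506) = 15/679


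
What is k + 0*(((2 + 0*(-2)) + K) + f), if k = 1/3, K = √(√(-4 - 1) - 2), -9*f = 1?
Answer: ⅓ ≈ 0.33333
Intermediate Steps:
f = -⅑ (f = -⅑*1 = -⅑ ≈ -0.11111)
K = √(-2 + I*√5) (K = √(√(-5) - 2) = √(I*√5 - 2) = √(-2 + I*√5) ≈ 0.70711 + 1.5811*I)
k = ⅓ ≈ 0.33333
k + 0*(((2 + 0*(-2)) + K) + f) = ⅓ + 0*(((2 + 0*(-2)) + √(-2 + I*√5)) - ⅑) = ⅓ + 0*(((2 + 0) + √(-2 + I*√5)) - ⅑) = ⅓ + 0*((2 + √(-2 + I*√5)) - ⅑) = ⅓ + 0*(17/9 + √(-2 + I*√5)) = ⅓ + 0 = ⅓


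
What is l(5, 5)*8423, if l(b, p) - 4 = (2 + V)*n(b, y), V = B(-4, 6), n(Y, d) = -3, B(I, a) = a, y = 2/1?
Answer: -168460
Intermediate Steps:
y = 2 (y = 2*1 = 2)
V = 6
l(b, p) = -20 (l(b, p) = 4 + (2 + 6)*(-3) = 4 + 8*(-3) = 4 - 24 = -20)
l(5, 5)*8423 = -20*8423 = -168460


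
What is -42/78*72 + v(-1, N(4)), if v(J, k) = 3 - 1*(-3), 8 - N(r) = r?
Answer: -426/13 ≈ -32.769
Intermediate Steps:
N(r) = 8 - r
v(J, k) = 6 (v(J, k) = 3 + 3 = 6)
-42/78*72 + v(-1, N(4)) = -42/78*72 + 6 = -42*1/78*72 + 6 = -7/13*72 + 6 = -504/13 + 6 = -426/13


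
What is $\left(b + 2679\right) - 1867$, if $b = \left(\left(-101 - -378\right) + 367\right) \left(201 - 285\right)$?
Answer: $-53284$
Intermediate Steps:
$b = -54096$ ($b = \left(\left(-101 + 378\right) + 367\right) \left(-84\right) = \left(277 + 367\right) \left(-84\right) = 644 \left(-84\right) = -54096$)
$\left(b + 2679\right) - 1867 = \left(-54096 + 2679\right) - 1867 = -51417 - 1867 = -53284$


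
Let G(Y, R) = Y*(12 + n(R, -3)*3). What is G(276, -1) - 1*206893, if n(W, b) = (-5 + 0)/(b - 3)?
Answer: -202891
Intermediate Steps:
n(W, b) = -5/(-3 + b)
G(Y, R) = 29*Y/2 (G(Y, R) = Y*(12 - 5/(-3 - 3)*3) = Y*(12 - 5/(-6)*3) = Y*(12 - 5*(-⅙)*3) = Y*(12 + (⅚)*3) = Y*(12 + 5/2) = Y*(29/2) = 29*Y/2)
G(276, -1) - 1*206893 = (29/2)*276 - 1*206893 = 4002 - 206893 = -202891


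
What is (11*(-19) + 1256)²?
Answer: 1096209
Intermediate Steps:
(11*(-19) + 1256)² = (-209 + 1256)² = 1047² = 1096209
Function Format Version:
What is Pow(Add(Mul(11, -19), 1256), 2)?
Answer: 1096209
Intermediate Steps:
Pow(Add(Mul(11, -19), 1256), 2) = Pow(Add(-209, 1256), 2) = Pow(1047, 2) = 1096209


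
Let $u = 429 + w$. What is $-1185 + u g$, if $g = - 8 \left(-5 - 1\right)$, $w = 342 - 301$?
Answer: $21375$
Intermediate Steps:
$w = 41$ ($w = 342 - 301 = 41$)
$g = 48$ ($g = \left(-8\right) \left(-6\right) = 48$)
$u = 470$ ($u = 429 + 41 = 470$)
$-1185 + u g = -1185 + 470 \cdot 48 = -1185 + 22560 = 21375$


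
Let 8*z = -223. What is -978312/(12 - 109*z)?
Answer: -7826496/24403 ≈ -320.72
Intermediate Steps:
z = -223/8 (z = (1/8)*(-223) = -223/8 ≈ -27.875)
-978312/(12 - 109*z) = -978312/(12 - 109*(-223/8)) = -978312/(12 + 24307/8) = -978312/24403/8 = -978312*8/24403 = -7826496/24403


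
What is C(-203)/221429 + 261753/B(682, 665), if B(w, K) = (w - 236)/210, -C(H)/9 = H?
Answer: 6085769436306/49378667 ≈ 1.2325e+5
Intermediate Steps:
C(H) = -9*H
B(w, K) = -118/105 + w/210 (B(w, K) = (-236 + w)*(1/210) = -118/105 + w/210)
C(-203)/221429 + 261753/B(682, 665) = -9*(-203)/221429 + 261753/(-118/105 + (1/210)*682) = 1827*(1/221429) + 261753/(-118/105 + 341/105) = 1827/221429 + 261753/(223/105) = 1827/221429 + 261753*(105/223) = 1827/221429 + 27484065/223 = 6085769436306/49378667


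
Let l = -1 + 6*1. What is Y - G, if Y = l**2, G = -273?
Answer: 298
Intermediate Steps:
l = 5 (l = -1 + 6 = 5)
Y = 25 (Y = 5**2 = 25)
Y - G = 25 - 1*(-273) = 25 + 273 = 298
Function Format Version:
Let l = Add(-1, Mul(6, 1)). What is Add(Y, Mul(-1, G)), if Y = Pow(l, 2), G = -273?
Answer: 298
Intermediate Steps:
l = 5 (l = Add(-1, 6) = 5)
Y = 25 (Y = Pow(5, 2) = 25)
Add(Y, Mul(-1, G)) = Add(25, Mul(-1, -273)) = Add(25, 273) = 298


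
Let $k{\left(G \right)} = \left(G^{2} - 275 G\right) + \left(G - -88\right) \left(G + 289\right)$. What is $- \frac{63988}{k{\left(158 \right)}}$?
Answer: $- \frac{15997}{22869} \approx -0.69951$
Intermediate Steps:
$k{\left(G \right)} = G^{2} - 275 G + \left(88 + G\right) \left(289 + G\right)$ ($k{\left(G \right)} = \left(G^{2} - 275 G\right) + \left(G + 88\right) \left(289 + G\right) = \left(G^{2} - 275 G\right) + \left(88 + G\right) \left(289 + G\right) = G^{2} - 275 G + \left(88 + G\right) \left(289 + G\right)$)
$- \frac{63988}{k{\left(158 \right)}} = - \frac{63988}{25432 + 2 \cdot 158^{2} + 102 \cdot 158} = - \frac{63988}{25432 + 2 \cdot 24964 + 16116} = - \frac{63988}{25432 + 49928 + 16116} = - \frac{63988}{91476} = \left(-63988\right) \frac{1}{91476} = - \frac{15997}{22869}$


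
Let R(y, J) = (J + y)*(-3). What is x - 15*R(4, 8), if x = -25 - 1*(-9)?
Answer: 524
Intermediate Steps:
R(y, J) = -3*J - 3*y
x = -16 (x = -25 + 9 = -16)
x - 15*R(4, 8) = -16 - 15*(-3*8 - 3*4) = -16 - 15*(-24 - 12) = -16 - 15*(-36) = -16 + 540 = 524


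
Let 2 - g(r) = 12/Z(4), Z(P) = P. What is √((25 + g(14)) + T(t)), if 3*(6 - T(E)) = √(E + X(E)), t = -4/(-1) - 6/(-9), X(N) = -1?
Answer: √(270 - √33)/3 ≈ 5.4186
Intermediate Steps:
t = 14/3 (t = -4*(-1) - 6*(-⅑) = 4 + ⅔ = 14/3 ≈ 4.6667)
g(r) = -1 (g(r) = 2 - 12/4 = 2 - 1*3 = 2 - 3 = -1)
T(E) = 6 - √(-1 + E)/3 (T(E) = 6 - √(E - 1)/3 = 6 - √(-1 + E)/3)
√((25 + g(14)) + T(t)) = √((25 - 1) + (6 - √(-1 + 14/3)/3)) = √(24 + (6 - √33/9)) = √(30 - √33/9)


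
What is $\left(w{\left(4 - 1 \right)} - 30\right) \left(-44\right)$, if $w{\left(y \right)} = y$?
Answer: $1188$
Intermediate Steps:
$\left(w{\left(4 - 1 \right)} - 30\right) \left(-44\right) = \left(\left(4 - 1\right) - 30\right) \left(-44\right) = \left(3 - 30\right) \left(-44\right) = \left(-27\right) \left(-44\right) = 1188$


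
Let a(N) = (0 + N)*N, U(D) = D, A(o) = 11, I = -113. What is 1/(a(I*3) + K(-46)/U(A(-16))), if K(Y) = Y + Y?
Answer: 11/1264039 ≈ 8.7023e-6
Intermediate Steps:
a(N) = N² (a(N) = N*N = N²)
K(Y) = 2*Y
1/(a(I*3) + K(-46)/U(A(-16))) = 1/((-113*3)² + (2*(-46))/11) = 1/((-339)² - 92*1/11) = 1/(114921 - 92/11) = 1/(1264039/11) = 11/1264039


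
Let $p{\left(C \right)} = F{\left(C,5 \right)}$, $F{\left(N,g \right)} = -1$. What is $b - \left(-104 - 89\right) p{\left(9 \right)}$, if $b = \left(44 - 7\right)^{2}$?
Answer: $1176$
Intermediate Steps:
$p{\left(C \right)} = -1$
$b = 1369$ ($b = 37^{2} = 1369$)
$b - \left(-104 - 89\right) p{\left(9 \right)} = 1369 - \left(-104 - 89\right) \left(-1\right) = 1369 - \left(-193\right) \left(-1\right) = 1369 - 193 = 1176$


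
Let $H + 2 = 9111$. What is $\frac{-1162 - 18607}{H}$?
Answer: $- \frac{19769}{9109} \approx -2.1703$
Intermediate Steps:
$H = 9109$ ($H = -2 + 9111 = 9109$)
$\frac{-1162 - 18607}{H} = \frac{-1162 - 18607}{9109} = \left(-1162 - 18607\right) \frac{1}{9109} = \left(-19769\right) \frac{1}{9109} = - \frac{19769}{9109}$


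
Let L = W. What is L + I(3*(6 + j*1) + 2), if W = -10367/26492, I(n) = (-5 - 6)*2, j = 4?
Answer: -593191/26492 ≈ -22.391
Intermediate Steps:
I(n) = -22 (I(n) = -11*2 = -22)
W = -10367/26492 (W = -10367*1/26492 = -10367/26492 ≈ -0.39133)
L = -10367/26492 ≈ -0.39133
L + I(3*(6 + j*1) + 2) = -10367/26492 - 22 = -593191/26492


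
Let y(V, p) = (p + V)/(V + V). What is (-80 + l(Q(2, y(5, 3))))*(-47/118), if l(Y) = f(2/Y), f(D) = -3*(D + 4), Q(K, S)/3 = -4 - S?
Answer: 51653/1416 ≈ 36.478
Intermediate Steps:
y(V, p) = (V + p)/(2*V) (y(V, p) = (V + p)/((2*V)) = (V + p)*(1/(2*V)) = (V + p)/(2*V))
Q(K, S) = -12 - 3*S (Q(K, S) = 3*(-4 - S) = -12 - 3*S)
f(D) = -12 - 3*D (f(D) = -3*(4 + D) = -12 - 3*D)
l(Y) = -12 - 6/Y
(-80 + l(Q(2, y(5, 3))))*(-47/118) = (-80 + (-12 - 6/(-12 - 3*(5 + 3)/(2*5))))*(-47/118) = (-80 + (-12 - 6/(-12 - 3*8/(2*5))))*(-47*1/118) = (-80 + (-12 - 6/(-12 - 3*⅘)))*(-47/118) = (-80 + (-12 - 6/(-12 - 12/5)))*(-47/118) = (-80 + (-12 - 6/(-72/5)))*(-47/118) = (-80 + (-12 - 6*(-5/72)))*(-47/118) = (-80 + (-12 + 5/12))*(-47/118) = (-80 - 139/12)*(-47/118) = -1099/12*(-47/118) = 51653/1416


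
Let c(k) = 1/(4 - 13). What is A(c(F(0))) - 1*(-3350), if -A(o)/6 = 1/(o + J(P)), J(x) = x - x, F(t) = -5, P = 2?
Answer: 3404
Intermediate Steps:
J(x) = 0
c(k) = -⅑ (c(k) = 1/(-9) = -⅑)
A(o) = -6/o (A(o) = -6/(o + 0) = -6/o)
A(c(F(0))) - 1*(-3350) = -6/(-⅑) - 1*(-3350) = -6*(-9) + 3350 = 54 + 3350 = 3404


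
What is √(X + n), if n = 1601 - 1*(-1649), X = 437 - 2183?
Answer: 4*√94 ≈ 38.781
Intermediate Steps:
X = -1746
n = 3250 (n = 1601 + 1649 = 3250)
√(X + n) = √(-1746 + 3250) = √1504 = 4*√94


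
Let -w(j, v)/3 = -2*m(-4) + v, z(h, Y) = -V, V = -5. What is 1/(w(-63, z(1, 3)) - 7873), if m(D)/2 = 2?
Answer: -1/7864 ≈ -0.00012716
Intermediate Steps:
m(D) = 4 (m(D) = 2*2 = 4)
z(h, Y) = 5 (z(h, Y) = -1*(-5) = 5)
w(j, v) = 24 - 3*v (w(j, v) = -3*(-2*4 + v) = -3*(-8 + v) = 24 - 3*v)
1/(w(-63, z(1, 3)) - 7873) = 1/((24 - 3*5) - 7873) = 1/((24 - 15) - 7873) = 1/(9 - 7873) = 1/(-7864) = -1/7864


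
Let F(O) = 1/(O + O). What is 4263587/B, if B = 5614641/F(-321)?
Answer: -4263587/3604599522 ≈ -0.0011828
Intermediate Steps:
F(O) = 1/(2*O)
B = -3604599522 (B = 5614641/(((½)/(-321))) = 5614641/(((½)*(-1/321))) = 5614641/(-1/642) = 5614641*(-642) = -3604599522)
4263587/B = 4263587/(-3604599522) = 4263587*(-1/3604599522) = -4263587/3604599522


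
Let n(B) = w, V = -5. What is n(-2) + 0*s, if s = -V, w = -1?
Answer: -1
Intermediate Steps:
s = 5 (s = -1*(-5) = 5)
n(B) = -1
n(-2) + 0*s = -1 + 0*5 = -1 + 0 = -1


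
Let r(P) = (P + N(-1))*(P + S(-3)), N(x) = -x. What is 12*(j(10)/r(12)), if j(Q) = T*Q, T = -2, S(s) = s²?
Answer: -80/91 ≈ -0.87912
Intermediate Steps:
r(P) = (1 + P)*(9 + P) (r(P) = (P - 1*(-1))*(P + (-3)²) = (P + 1)*(P + 9) = (1 + P)*(9 + P))
j(Q) = -2*Q
12*(j(10)/r(12)) = 12*((-2*10)/(9 + 12² + 10*12)) = 12*(-20/(9 + 144 + 120)) = 12*(-20/273) = -80/91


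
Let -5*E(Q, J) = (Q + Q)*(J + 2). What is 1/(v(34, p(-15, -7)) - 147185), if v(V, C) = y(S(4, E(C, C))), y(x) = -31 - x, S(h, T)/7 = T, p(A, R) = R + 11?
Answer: -5/735744 ≈ -6.7958e-6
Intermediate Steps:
E(Q, J) = -2*Q*(2 + J)/5 (E(Q, J) = -(Q + Q)*(J + 2)/5 = -2*Q*(2 + J)/5)
p(A, R) = 11 + R
S(h, T) = 7*T
v(V, C) = -31 + 14*C*(2 + C)/5 (v(V, C) = -31 - 7*(-2*C*(2 + C)/5) = -31 - (-14)*C*(2 + C)/5 = -31 + 14*C*(2 + C)/5)
1/(v(34, p(-15, -7)) - 147185) = 1/((-31 + 14*(11 - 7)*(2 + (11 - 7))/5) - 147185) = 1/((-31 + (14/5)*4*(2 + 4)) - 147185) = 1/((-31 + (14/5)*4*6) - 147185) = 1/((-31 + 336/5) - 147185) = 1/(181/5 - 147185) = 1/(-735744/5) = -5/735744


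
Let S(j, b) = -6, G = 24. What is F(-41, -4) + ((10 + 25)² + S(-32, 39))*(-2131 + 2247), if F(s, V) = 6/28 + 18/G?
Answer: 3959339/28 ≈ 1.4141e+5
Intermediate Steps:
F(s, V) = 27/28 (F(s, V) = 6/28 + 18/24 = 6*(1/28) + 18*(1/24) = 3/14 + ¾ = 27/28)
F(-41, -4) + ((10 + 25)² + S(-32, 39))*(-2131 + 2247) = 27/28 + ((10 + 25)² - 6)*(-2131 + 2247) = 27/28 + (35² - 6)*116 = 27/28 + (1225 - 6)*116 = 27/28 + 1219*116 = 27/28 + 141404 = 3959339/28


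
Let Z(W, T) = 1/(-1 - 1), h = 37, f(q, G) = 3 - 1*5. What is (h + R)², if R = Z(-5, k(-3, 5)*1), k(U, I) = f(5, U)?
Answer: 5329/4 ≈ 1332.3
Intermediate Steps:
f(q, G) = -2 (f(q, G) = 3 - 5 = -2)
k(U, I) = -2
Z(W, T) = -½ (Z(W, T) = 1/(-2) = -½)
R = -½ ≈ -0.50000
(h + R)² = (37 - ½)² = (73/2)² = 5329/4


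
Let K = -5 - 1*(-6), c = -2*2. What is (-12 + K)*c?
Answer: 44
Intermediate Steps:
c = -4
K = 1 (K = -5 + 6 = 1)
(-12 + K)*c = (-12 + 1)*(-4) = -11*(-4) = 44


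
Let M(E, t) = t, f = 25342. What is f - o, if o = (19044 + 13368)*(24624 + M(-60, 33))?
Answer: -799157342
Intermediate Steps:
o = 799182684 (o = (19044 + 13368)*(24624 + 33) = 32412*24657 = 799182684)
f - o = 25342 - 1*799182684 = 25342 - 799182684 = -799157342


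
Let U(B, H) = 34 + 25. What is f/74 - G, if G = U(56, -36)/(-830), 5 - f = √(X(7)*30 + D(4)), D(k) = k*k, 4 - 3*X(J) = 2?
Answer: 884/15355 ≈ 0.057571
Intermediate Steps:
X(J) = ⅔ (X(J) = 4/3 - ⅓*2 = 4/3 - ⅔ = ⅔)
D(k) = k²
U(B, H) = 59
f = -1 (f = 5 - √((⅔)*30 + 4²) = 5 - √(20 + 16) = 5 - √36 = 5 - 1*6 = 5 - 6 = -1)
G = -59/830 (G = 59/(-830) = 59*(-1/830) = -59/830 ≈ -0.071084)
f/74 - G = -1/74 - 1*(-59/830) = -1*1/74 + 59/830 = -1/74 + 59/830 = 884/15355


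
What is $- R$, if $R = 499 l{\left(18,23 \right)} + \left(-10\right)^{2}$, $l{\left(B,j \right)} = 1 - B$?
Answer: $8383$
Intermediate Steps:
$R = -8383$ ($R = 499 \left(1 - 18\right) + \left(-10\right)^{2} = 499 \left(1 - 18\right) + 100 = 499 \left(-17\right) + 100 = -8483 + 100 = -8383$)
$- R = \left(-1\right) \left(-8383\right) = 8383$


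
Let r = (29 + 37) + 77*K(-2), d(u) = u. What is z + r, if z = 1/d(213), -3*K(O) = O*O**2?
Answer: 19265/71 ≈ 271.34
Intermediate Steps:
K(O) = -O**3/3 (K(O) = -O*O**2/3 = -O**3/3)
z = 1/213 ≈ 0.0046948
r = 814/3 (r = (29 + 37) + 77*(-1/3*(-2)**3) = 66 + 77*(-1/3*(-8)) = 66 + 77*(8/3) = 66 + 616/3 = 814/3 ≈ 271.33)
z + r = 1/213 + 814/3 = 19265/71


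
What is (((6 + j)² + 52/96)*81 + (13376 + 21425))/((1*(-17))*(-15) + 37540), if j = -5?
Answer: 279407/302360 ≈ 0.92409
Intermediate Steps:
(((6 + j)² + 52/96)*81 + (13376 + 21425))/((1*(-17))*(-15) + 37540) = (((6 - 5)² + 52/96)*81 + (13376 + 21425))/((1*(-17))*(-15) + 37540) = ((1² + 52*(1/96))*81 + 34801)/(-17*(-15) + 37540) = ((1 + 13/24)*81 + 34801)/(255 + 37540) = ((37/24)*81 + 34801)/37795 = (999/8 + 34801)*(1/37795) = (279407/8)*(1/37795) = 279407/302360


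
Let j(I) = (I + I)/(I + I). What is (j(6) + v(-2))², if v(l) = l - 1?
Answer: 4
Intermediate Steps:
v(l) = -1 + l
j(I) = 1 (j(I) = (2*I)/((2*I)) = (2*I)*(1/(2*I)) = 1)
(j(6) + v(-2))² = (1 + (-1 - 2))² = (1 - 3)² = (-2)² = 4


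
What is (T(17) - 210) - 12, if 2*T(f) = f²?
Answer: -155/2 ≈ -77.500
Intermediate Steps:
T(f) = f²/2
(T(17) - 210) - 12 = ((½)*17² - 210) - 12 = ((½)*289 - 210) - 12 = (289/2 - 210) - 12 = -131/2 - 12 = -155/2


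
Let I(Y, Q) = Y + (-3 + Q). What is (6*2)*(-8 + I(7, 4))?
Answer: 0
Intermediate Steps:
I(Y, Q) = -3 + Q + Y
(6*2)*(-8 + I(7, 4)) = (6*2)*(-8 + (-3 + 4 + 7)) = 12*(-8 + 8) = 12*0 = 0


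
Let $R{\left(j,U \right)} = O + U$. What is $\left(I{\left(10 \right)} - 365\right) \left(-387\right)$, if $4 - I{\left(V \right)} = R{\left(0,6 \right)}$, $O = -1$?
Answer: $141642$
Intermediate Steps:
$R{\left(j,U \right)} = -1 + U$
$I{\left(V \right)} = -1$ ($I{\left(V \right)} = 4 - \left(-1 + 6\right) = 4 - 5 = -1$)
$\left(I{\left(10 \right)} - 365\right) \left(-387\right) = \left(-1 - 365\right) \left(-387\right) = \left(-366\right) \left(-387\right) = 141642$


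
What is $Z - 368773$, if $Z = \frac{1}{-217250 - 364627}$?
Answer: $- \frac{214580526922}{581877} \approx -3.6877 \cdot 10^{5}$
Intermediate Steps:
$Z = - \frac{1}{581877}$ ($Z = \frac{1}{-581877} = - \frac{1}{581877} \approx -1.7186 \cdot 10^{-6}$)
$Z - 368773 = - \frac{1}{581877} - 368773 = - \frac{214580526922}{581877}$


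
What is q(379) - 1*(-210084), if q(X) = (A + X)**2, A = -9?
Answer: 346984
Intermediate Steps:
q(X) = (-9 + X)**2
q(379) - 1*(-210084) = (-9 + 379)**2 - 1*(-210084) = 370**2 + 210084 = 136900 + 210084 = 346984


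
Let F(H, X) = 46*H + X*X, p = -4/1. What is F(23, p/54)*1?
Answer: 771286/729 ≈ 1058.0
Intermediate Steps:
p = -4 (p = -4*1 = -4)
F(H, X) = X² + 46*H (F(H, X) = 46*H + X² = X² + 46*H)
F(23, p/54)*1 = ((-4/54)² + 46*23)*1 = ((-4*1/54)² + 1058)*1 = ((-2/27)² + 1058)*1 = (4/729 + 1058)*1 = (771286/729)*1 = 771286/729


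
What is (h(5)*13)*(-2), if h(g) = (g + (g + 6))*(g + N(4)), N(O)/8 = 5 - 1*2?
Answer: -12064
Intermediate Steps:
N(O) = 24 (N(O) = 8*(5 - 1*2) = 8*(5 - 2) = 8*3 = 24)
h(g) = (6 + 2*g)*(24 + g) (h(g) = (g + (g + 6))*(g + 24) = (g + (6 + g))*(24 + g) = (6 + 2*g)*(24 + g))
(h(5)*13)*(-2) = ((144 + 2*5**2 + 54*5)*13)*(-2) = ((144 + 2*25 + 270)*13)*(-2) = ((144 + 50 + 270)*13)*(-2) = (464*13)*(-2) = 6032*(-2) = -12064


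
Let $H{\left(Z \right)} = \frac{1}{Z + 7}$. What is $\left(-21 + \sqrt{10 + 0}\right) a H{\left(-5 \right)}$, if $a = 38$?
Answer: $-399 + 19 \sqrt{10} \approx -338.92$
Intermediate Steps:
$H{\left(Z \right)} = \frac{1}{7 + Z}$
$\left(-21 + \sqrt{10 + 0}\right) a H{\left(-5 \right)} = \frac{\left(-21 + \sqrt{10 + 0}\right) 38}{7 - 5} = \frac{\left(-21 + \sqrt{10}\right) 38}{2} = \left(-798 + 38 \sqrt{10}\right) \frac{1}{2} = -399 + 19 \sqrt{10}$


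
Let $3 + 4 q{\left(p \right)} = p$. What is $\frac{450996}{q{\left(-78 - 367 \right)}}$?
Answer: $- \frac{16107}{4} \approx -4026.8$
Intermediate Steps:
$q{\left(p \right)} = - \frac{3}{4} + \frac{p}{4}$
$\frac{450996}{q{\left(-78 - 367 \right)}} = \frac{450996}{- \frac{3}{4} + \frac{-78 - 367}{4}} = \frac{450996}{- \frac{3}{4} + \frac{1}{4} \left(-445\right)} = \frac{450996}{- \frac{3}{4} - \frac{445}{4}} = \frac{450996}{-112} = 450996 \left(- \frac{1}{112}\right) = - \frac{16107}{4}$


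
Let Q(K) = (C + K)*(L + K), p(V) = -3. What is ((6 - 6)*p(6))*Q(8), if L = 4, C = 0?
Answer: 0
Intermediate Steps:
Q(K) = K*(4 + K) (Q(K) = (0 + K)*(4 + K) = K*(4 + K))
((6 - 6)*p(6))*Q(8) = ((6 - 6)*(-3))*(8*(4 + 8)) = (0*(-3))*(8*12) = 0*96 = 0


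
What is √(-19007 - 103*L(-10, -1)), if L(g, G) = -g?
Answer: I*√20037 ≈ 141.55*I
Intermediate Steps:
√(-19007 - 103*L(-10, -1)) = √(-19007 - (-103)*(-10)) = √(-19007 - 103*10) = √(-19007 - 1030) = √(-20037) = I*√20037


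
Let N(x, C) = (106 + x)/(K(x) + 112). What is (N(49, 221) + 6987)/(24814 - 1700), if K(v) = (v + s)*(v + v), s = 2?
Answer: 7140745/23622508 ≈ 0.30229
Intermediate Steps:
K(v) = 2*v*(2 + v) (K(v) = (v + 2)*(v + v) = (2 + v)*(2*v) = 2*v*(2 + v))
N(x, C) = (106 + x)/(112 + 2*x*(2 + x)) (N(x, C) = (106 + x)/(2*x*(2 + x) + 112) = (106 + x)/(112 + 2*x*(2 + x)))
(N(49, 221) + 6987)/(24814 - 1700) = ((106 + 49)/(2*(56 + 49*(2 + 49))) + 6987)/(24814 - 1700) = ((½)*155/(56 + 49*51) + 6987)/23114 = ((½)*155/(56 + 2499) + 6987)*(1/23114) = ((½)*155/2555 + 6987)*(1/23114) = ((½)*(1/2555)*155 + 6987)*(1/23114) = (31/1022 + 6987)*(1/23114) = (7140745/1022)*(1/23114) = 7140745/23622508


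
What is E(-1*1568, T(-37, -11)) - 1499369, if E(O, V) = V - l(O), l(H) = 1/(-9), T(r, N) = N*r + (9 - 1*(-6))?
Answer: -13490522/9 ≈ -1.4989e+6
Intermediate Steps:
T(r, N) = 15 + N*r (T(r, N) = N*r + (9 + 6) = N*r + 15 = 15 + N*r)
l(H) = -⅑ (l(H) = 1*(-⅑) = -⅑)
E(O, V) = ⅑ + V (E(O, V) = V - 1*(-⅑) = V + ⅑ = ⅑ + V)
E(-1*1568, T(-37, -11)) - 1499369 = (⅑ + (15 - 11*(-37))) - 1499369 = (⅑ + (15 + 407)) - 1499369 = (⅑ + 422) - 1499369 = 3799/9 - 1499369 = -13490522/9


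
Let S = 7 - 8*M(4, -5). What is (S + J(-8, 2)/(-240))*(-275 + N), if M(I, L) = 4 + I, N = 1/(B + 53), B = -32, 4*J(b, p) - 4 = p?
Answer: 3761761/240 ≈ 15674.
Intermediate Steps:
J(b, p) = 1 + p/4
N = 1/21 (N = 1/(-32 + 53) = 1/21 ≈ 0.047619)
S = -57 (S = 7 - 8*(4 + 4) = 7 - 8*8 = 7 - 64 = -57)
(S + J(-8, 2)/(-240))*(-275 + N) = (-57 + (1 + (1/4)*2)/(-240))*(-275 + 1/21) = (-57 + (1 + 1/2)*(-1/240))*(-5774/21) = (-57 + (3/2)*(-1/240))*(-5774/21) = (-57 - 1/160)*(-5774/21) = -9121/160*(-5774/21) = 3761761/240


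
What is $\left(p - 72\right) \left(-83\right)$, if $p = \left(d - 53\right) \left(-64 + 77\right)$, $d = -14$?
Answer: $78269$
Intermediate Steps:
$p = -871$ ($p = \left(-14 - 53\right) \left(-64 + 77\right) = \left(-67\right) 13 = -871$)
$\left(p - 72\right) \left(-83\right) = \left(-871 - 72\right) \left(-83\right) = \left(-943\right) \left(-83\right) = 78269$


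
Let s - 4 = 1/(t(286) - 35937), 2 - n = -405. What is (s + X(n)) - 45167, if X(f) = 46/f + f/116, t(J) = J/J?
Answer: -19154468117667/424152608 ≈ -45159.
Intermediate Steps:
n = 407 (n = 2 - 1*(-405) = 2 + 405 = 407)
t(J) = 1
X(f) = 46/f + f/116 (X(f) = 46/f + f*(1/116) = 46/f + f/116)
s = 143743/35936 (s = 4 + 1/(1 - 35937) = 4 + 1/(-35936) = 4 - 1/35936 = 143743/35936 ≈ 4.0000)
(s + X(n)) - 45167 = (143743/35936 + (46/407 + (1/116)*407)) - 45167 = (143743/35936 + (46*(1/407) + 407/116)) - 45167 = (143743/35936 + (46/407 + 407/116)) - 45167 = (143743/35936 + 170985/47212) - 45167 = 3232727869/424152608 - 45167 = -19154468117667/424152608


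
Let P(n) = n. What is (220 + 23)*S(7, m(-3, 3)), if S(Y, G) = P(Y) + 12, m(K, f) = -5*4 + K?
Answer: 4617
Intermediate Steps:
m(K, f) = -20 + K
S(Y, G) = 12 + Y (S(Y, G) = Y + 12 = 12 + Y)
(220 + 23)*S(7, m(-3, 3)) = (220 + 23)*(12 + 7) = 243*19 = 4617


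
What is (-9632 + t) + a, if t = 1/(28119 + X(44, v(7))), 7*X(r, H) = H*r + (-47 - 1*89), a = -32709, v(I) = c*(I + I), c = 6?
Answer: -8484840006/200393 ≈ -42341.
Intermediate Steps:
v(I) = 12*I (v(I) = 6*(I + I) = 6*(2*I) = 12*I)
X(r, H) = -136/7 + H*r/7 (X(r, H) = (H*r + (-47 - 1*89))/7 = (H*r + (-47 - 89))/7 = (H*r - 136)/7 = (-136 + H*r)/7 = -136/7 + H*r/7)
t = 7/200393 (t = 1/(28119 + (-136/7 + (1/7)*(12*7)*44)) = 1/(28119 + (-136/7 + (1/7)*84*44)) = 1/(28119 + (-136/7 + 528)) = 1/(28119 + 3560/7) = 1/(200393/7) = 7/200393 ≈ 3.4931e-5)
(-9632 + t) + a = (-9632 + 7/200393) - 32709 = -1930185369/200393 - 32709 = -8484840006/200393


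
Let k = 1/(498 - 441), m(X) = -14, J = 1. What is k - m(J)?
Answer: 799/57 ≈ 14.018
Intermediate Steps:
k = 1/57 ≈ 0.017544
k - m(J) = 1/57 - 1*(-14) = 1/57 + 14 = 799/57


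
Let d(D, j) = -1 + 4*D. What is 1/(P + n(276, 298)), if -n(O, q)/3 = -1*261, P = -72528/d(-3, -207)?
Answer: 13/82707 ≈ 0.00015718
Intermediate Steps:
P = 72528/13 (P = -72528/(-1 + 4*(-3)) = -72528/(-1 - 12) = -72528/(-13) = -72528*(-1/13) = 72528/13 ≈ 5579.1)
n(O, q) = 783 (n(O, q) = -(-3)*261 = -3*(-261) = 783)
1/(P + n(276, 298)) = 1/(72528/13 + 783) = 1/(82707/13) = 13/82707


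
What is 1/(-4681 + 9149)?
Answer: 1/4468 ≈ 0.00022381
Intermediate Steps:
1/(-4681 + 9149) = 1/4468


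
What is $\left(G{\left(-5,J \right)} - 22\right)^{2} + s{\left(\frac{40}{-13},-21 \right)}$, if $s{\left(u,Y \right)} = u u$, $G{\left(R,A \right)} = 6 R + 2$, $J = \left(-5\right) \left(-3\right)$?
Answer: $\frac{424100}{169} \approx 2509.5$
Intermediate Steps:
$J = 15$
$G{\left(R,A \right)} = 2 + 6 R$
$s{\left(u,Y \right)} = u^{2}$
$\left(G{\left(-5,J \right)} - 22\right)^{2} + s{\left(\frac{40}{-13},-21 \right)} = \left(\left(2 + 6 \left(-5\right)\right) - 22\right)^{2} + \left(\frac{40}{-13}\right)^{2} = \left(\left(2 - 30\right) - 22\right)^{2} + \left(40 \left(- \frac{1}{13}\right)\right)^{2} = \left(-28 - 22\right)^{2} + \left(- \frac{40}{13}\right)^{2} = \left(-50\right)^{2} + \frac{1600}{169} = 2500 + \frac{1600}{169} = \frac{424100}{169}$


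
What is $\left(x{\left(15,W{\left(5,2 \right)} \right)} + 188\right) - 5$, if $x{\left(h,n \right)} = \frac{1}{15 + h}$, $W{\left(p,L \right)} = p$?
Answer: $\frac{5491}{30} \approx 183.03$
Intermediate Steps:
$\left(x{\left(15,W{\left(5,2 \right)} \right)} + 188\right) - 5 = \left(\frac{1}{15 + 15} + 188\right) - 5 = \left(\frac{1}{30} + 188\right) - 5 = \frac{5641}{30} - 5 = \frac{5491}{30}$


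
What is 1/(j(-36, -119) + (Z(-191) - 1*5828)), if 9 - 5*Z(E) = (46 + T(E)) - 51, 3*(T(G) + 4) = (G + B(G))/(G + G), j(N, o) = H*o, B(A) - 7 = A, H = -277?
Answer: 1910/51834601 ≈ 3.6848e-5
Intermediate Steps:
B(A) = 7 + A
j(N, o) = -277*o
T(G) = -4 + (7 + 2*G)/(6*G) (T(G) = -4 + ((G + (7 + G))/(G + G))/3 = -4 + ((7 + 2*G)/((2*G)))/3 = -4 + ((7 + 2*G)*(1/(2*G)))/3 = -4 + ((7 + 2*G)/(2*G))/3 = -4 + (7 + 2*G)/(6*G))
Z(E) = 14/5 - (7 - 22*E)/(30*E) (Z(E) = 9/5 - ((46 + (7 - 22*E)/(6*E)) - 51)/5 = 9/5 - (-5 + (7 - 22*E)/(6*E))/5 = 9/5 + (1 - (7 - 22*E)/(30*E)) = 14/5 - (7 - 22*E)/(30*E))
1/(j(-36, -119) + (Z(-191) - 1*5828)) = 1/(-277*(-119) + ((1/30)*(-7 + 106*(-191))/(-191) - 1*5828)) = 1/(32963 + ((1/30)*(-1/191)*(-7 - 20246) - 5828)) = 1/(32963 + ((1/30)*(-1/191)*(-20253) - 5828)) = 1/(32963 + (6751/1910 - 5828)) = 1/(32963 - 11124729/1910) = 1/(51834601/1910) = 1910/51834601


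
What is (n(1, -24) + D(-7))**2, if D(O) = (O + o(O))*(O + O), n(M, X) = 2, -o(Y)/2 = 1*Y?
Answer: 9216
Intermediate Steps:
o(Y) = -2*Y
D(O) = -2*O**2 (D(O) = (O - 2*O)*(O + O) = (-O)*(2*O) = -2*O**2)
(n(1, -24) + D(-7))**2 = (2 - 2*(-7)**2)**2 = (2 - 2*49)**2 = (2 - 98)**2 = (-96)**2 = 9216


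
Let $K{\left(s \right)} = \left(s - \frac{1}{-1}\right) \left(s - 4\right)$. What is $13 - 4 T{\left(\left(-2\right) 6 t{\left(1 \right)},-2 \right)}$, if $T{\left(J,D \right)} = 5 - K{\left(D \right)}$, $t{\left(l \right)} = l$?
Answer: $17$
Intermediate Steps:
$K{\left(s \right)} = \left(1 + s\right) \left(-4 + s\right)$ ($K{\left(s \right)} = \left(s - -1\right) \left(-4 + s\right) = \left(s + 1\right) \left(-4 + s\right) = \left(1 + s\right) \left(-4 + s\right)$)
$T{\left(J,D \right)} = 9 - D^{2} + 3 D$ ($T{\left(J,D \right)} = 5 - \left(-4 + D^{2} - 3 D\right) = 5 + \left(4 - D^{2} + 3 D\right) = 9 - D^{2} + 3 D$)
$13 - 4 T{\left(\left(-2\right) 6 t{\left(1 \right)},-2 \right)} = 13 - 4 \left(9 - \left(-2\right)^{2} + 3 \left(-2\right)\right) = 13 - 4 \left(9 - 4 - 6\right) = 13 - -4 = 13 + 4 = 17$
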